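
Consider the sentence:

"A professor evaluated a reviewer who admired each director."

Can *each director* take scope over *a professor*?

No

*each director* sits inside the relative clause *who admired each director* modifying *a reviewer*.
The relative clause forms an island for QR, so the quantifier is confined to the head noun's restrictor.
*each director* > *a professor* would require crossing that boundary, which is illicit.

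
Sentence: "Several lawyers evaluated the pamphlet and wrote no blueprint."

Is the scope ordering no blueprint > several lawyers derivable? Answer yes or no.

No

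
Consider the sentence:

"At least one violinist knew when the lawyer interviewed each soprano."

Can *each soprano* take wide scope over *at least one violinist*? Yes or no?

The target quantifier *each soprano* is part of the embedded question *when the lawyer interviewed each soprano*.
The wh-island constraint blocks QR out of an embedded interrogative.
So *each soprano* cannot raise high enough to outscope *at least one violinist*; only the surface ordering *at least one violinist* > *each soprano* is available.
(Only the surface reading survives: one fixed violinist with respect to all the relevant sopranos.)

No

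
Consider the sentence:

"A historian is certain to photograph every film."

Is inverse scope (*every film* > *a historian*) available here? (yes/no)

Yes

Raising constructions are monoclausal for scope purposes; *every film* is not separated from *a historian* by any island.
QR within a single clause is free, so the lower quantifier may take scope over the higher one.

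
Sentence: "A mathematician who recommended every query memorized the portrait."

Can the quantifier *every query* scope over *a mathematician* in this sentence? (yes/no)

No

*every query* is embedded in the relative clause *who recommended every query*.
The relative clause forms an island for QR, so the quantifier is confined to the head noun's restrictor.
So *every query* cannot raise high enough to outscope *a mathematician*; only the surface ordering *a mathematician* > *every query* is available.
(Only the surface reading survives: one fixed mathematician with respect to all the relevant queries.)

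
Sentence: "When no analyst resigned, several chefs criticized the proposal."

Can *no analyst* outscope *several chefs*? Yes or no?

No

The DP *no analyst* is contained in the adjunct clause *when no analyst resigned*.
Since the clause is an adjunct (not a complement), the Adjunct Condition blocks QR across its edge.
*no analyst* > *several chefs* would require crossing that boundary, which is illicit.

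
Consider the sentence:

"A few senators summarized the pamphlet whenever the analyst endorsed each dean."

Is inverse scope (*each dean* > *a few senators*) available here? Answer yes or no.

No

The target quantifier *each dean* is part of the adjunct clause *whenever the analyst endorsed each dean*.
Since the clause is an adjunct (not a complement), the Adjunct Condition blocks QR across its edge.
Hence only narrow scope for *each dean* (under *a few senators*) survives.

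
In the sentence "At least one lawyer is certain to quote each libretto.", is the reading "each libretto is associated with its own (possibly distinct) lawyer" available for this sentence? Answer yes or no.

That reading corresponds to *each libretto* > *at least one lawyer*.
Infinitival complements of raising predicates do not block QR; *each libretto* and *at least one lawyer* are effectively clausemates.
Ordinary QR to a clause-peripheral position gives the wide-scope LF for the lower DP.

Yes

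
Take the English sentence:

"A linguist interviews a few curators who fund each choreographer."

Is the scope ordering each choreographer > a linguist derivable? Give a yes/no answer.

*each choreographer* occurs within the relative clause *who fund each choreographer* modifying *a few curators*.
A relative clause is a scope island — quantifier raising cannot cross its boundary.
The inverse ordering *each choreographer* > *a linguist* is therefore underivable.
(Only the surface reading survives: one fixed linguist with respect to all the relevant choreographers.)

No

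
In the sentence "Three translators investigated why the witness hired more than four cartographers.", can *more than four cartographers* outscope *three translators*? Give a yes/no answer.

The target quantifier *more than four cartographers* is part of the embedded question *why the witness hired more than four cartographers*.
An indirect question is a wh-island; the filled [Spec,CP] blocks QR across the CP edge.
Hence only narrow scope for *more than four cartographers* (under *three translators*) survives.

No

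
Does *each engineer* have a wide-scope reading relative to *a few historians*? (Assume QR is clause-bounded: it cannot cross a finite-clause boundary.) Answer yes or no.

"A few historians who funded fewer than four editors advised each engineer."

Although the sentence contains a relative clause (*who funded fewer than four editors*), *each engineer* is outside it, in the matrix VP.
Clause-internal QR can adjoin the lower DP above the subject, yielding the inverse reading.

Yes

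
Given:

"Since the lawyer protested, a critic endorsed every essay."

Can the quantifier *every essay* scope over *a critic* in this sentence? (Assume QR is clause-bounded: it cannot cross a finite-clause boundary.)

Yes

The adjunct island is irrelevant here — *every essay* and *a critic* are both in the matrix clause.
Ordinary QR to a clause-peripheral position gives the wide-scope LF for the lower DP.
Both orderings are possible: *a critic* > *every essay* and *every essay* > *a critic*.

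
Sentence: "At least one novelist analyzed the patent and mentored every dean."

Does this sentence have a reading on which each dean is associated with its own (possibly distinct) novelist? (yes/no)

The described interpretation is the *every dean* > *at least one novelist* scoping.
The target quantifier *every dean* is part of one conjunct of the coordinate structure (*mentored every dean*).
Coordinate structures are islands for non-across-the-board movement, QR included.
So *every dean* cannot raise to a position above *at least one novelist*.

No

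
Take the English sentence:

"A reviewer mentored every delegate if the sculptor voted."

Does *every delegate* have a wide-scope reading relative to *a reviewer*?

Yes

Although there is an adjunct clause, *every delegate* is in the main clause, not inside the adjunct.
With no island boundary between them, the object can take inverse scope over the subject via ordinary QR within the clause.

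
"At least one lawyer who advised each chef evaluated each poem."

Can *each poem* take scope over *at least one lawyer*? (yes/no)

Yes

*each poem* sits in the matrix clause, not in the relative clause on *at least one lawyer*.
QR within a single clause is free, so the lower quantifier may take scope over the higher one.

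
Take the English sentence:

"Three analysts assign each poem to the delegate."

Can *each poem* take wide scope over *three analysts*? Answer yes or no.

Yes

Both DPs are arguments of the same predicate; there is no clause or island boundary between them.
With no island boundary between them, the object can take inverse scope over the subject via ordinary QR within the clause.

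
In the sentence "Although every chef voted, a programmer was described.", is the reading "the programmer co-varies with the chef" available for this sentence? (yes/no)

The paraphrase describes the scope ordering *every chef* > *a programmer*.
The target quantifier *every chef* is part of the adjunct clause *although every chef voted*.
Scope out of an adjunct clause is unavailable: QR respects the adjunct-island constraint.
There is no licit LF on which *every chef* c-commands *a programmer*.

No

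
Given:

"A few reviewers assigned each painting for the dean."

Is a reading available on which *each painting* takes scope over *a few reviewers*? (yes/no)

Yes

Both DPs are arguments of the same predicate; there is no clause or island boundary between them.
Clause-internal QR can adjoin the lower DP above the subject, yielding the inverse reading.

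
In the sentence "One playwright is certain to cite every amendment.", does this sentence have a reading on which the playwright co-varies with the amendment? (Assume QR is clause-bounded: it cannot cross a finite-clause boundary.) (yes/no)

The described interpretation is the *every amendment* > *one playwright* scoping.
Raising constructions are monoclausal for scope purposes; *every amendment* is not separated from *one playwright* by any island.
With no island boundary between them, the object can take inverse scope over the subject via ordinary QR within the clause.
So *every amendment* > *one playwright* is among the available readings.

Yes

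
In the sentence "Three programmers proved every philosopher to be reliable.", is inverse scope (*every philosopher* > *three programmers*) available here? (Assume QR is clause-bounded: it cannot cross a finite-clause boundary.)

Yes

The ECM infinitive is scope-transparent — *every philosopher* is free to raise above *three programmers*.
Ordinary QR to a clause-peripheral position gives the wide-scope LF for the lower DP.
The sentence is scopally ambiguous between *three programmers* > *every philosopher* and *every philosopher* > *three programmers*.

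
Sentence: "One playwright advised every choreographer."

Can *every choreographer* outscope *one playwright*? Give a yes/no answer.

Yes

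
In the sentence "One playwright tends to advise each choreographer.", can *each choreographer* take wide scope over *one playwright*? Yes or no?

The matrix predicate is a raising verb, whose infinitival complement is not a scope island — *each choreographer* can QR into the matrix clause.
QR within a single clause is free, so the lower quantifier may take scope over the higher one.
So *each choreographer* > *one playwright* is among the available readings.

Yes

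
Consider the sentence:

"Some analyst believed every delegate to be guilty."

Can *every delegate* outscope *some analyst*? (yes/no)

The ECM infinitive is scope-transparent — *every delegate* is free to raise above *some analyst*.
QR within a single clause is free, so the lower quantifier may take scope over the higher one.

Yes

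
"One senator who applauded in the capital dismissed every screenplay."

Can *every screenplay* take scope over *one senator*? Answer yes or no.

Yes

Although the sentence contains a relative clause (*who applauded in the capital*), *every screenplay* is outside it, in the matrix VP.
QR within a single clause is free, so the lower quantifier may take scope over the higher one.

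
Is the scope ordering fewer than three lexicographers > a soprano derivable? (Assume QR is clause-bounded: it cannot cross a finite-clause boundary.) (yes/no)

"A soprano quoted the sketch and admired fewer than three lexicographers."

Structurally, *fewer than three lexicographers* is inside one conjunct of the coordinate structure (*admired fewer than three lexicographers*).
Coordinate structures are islands for non-across-the-board movement, QR included.
Hence only narrow scope for *fewer than three lexicographers* (under *a soprano*) survives.

No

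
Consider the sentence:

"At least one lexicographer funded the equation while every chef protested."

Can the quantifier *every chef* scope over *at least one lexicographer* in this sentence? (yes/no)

*every chef* sits inside the adjunct clause *while every chef protested*.
Since the clause is an adjunct (not a complement), the Adjunct Condition blocks QR across its edge.
Hence only narrow scope for *every chef* (under *at least one lexicographer*) survives.

No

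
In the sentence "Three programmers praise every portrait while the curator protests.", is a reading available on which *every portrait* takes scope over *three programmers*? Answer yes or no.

The adjunct island is irrelevant here — *every portrait* and *three programmers* are both in the matrix clause.
Ordinary QR to a clause-peripheral position gives the wide-scope LF for the lower DP.
The sentence is scopally ambiguous between *three programmers* > *every portrait* and *every portrait* > *three programmers*.

Yes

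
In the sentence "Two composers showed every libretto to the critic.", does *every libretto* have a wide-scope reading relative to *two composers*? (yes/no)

Yes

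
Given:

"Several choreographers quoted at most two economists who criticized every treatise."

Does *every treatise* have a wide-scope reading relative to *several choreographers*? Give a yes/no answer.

The target quantifier *every treatise* is part of the relative clause *who criticized every treatise* modifying *at most two economists*.
QR out of a relative clause is ruled out by the relative-clause island constraint.
So *every treatise* cannot raise to a position above *several choreographers*.

No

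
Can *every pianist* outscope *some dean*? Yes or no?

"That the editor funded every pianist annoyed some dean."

Structurally, *every pianist* is inside the sentential subject *that the editor funded every pianist*.
Clausal subjects are scope islands; QR from inside the subject into the matrix is barred.
There is no licit LF on which *every pianist* c-commands *some dean*.

No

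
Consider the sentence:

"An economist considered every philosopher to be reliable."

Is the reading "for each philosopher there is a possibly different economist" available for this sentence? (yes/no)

The described interpretation is the *every philosopher* > *an economist* scoping.
This is an ECM construction: *every philosopher* is the infinitival subject, Case-marked by the matrix verb, and the infinitive is transparent for QR.
QR within a single clause is free, so the lower quantifier may take scope over the higher one.
So *every philosopher* > *an economist* is among the available readings.

Yes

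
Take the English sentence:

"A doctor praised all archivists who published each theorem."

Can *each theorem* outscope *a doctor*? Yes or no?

The target quantifier *each theorem* is part of the relative clause *who published each theorem* modifying *all archivists*.
Relative clauses are scope islands: a quantifier cannot QR out of a relative clause to take scope in the matrix clause.
There is no licit LF on which *each theorem* c-commands *a doctor*.

No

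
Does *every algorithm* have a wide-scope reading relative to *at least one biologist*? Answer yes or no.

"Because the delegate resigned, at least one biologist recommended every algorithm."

Although there is an adjunct clause, *every algorithm* is in the main clause, not inside the adjunct.
With no island boundary between them, the object can take inverse scope over the subject via ordinary QR within the clause.
The sentence is scopally ambiguous between *at least one biologist* > *every algorithm* and *every algorithm* > *at least one biologist*.

Yes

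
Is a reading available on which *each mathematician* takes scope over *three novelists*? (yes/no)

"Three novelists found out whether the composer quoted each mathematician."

The target quantifier *each mathematician* is part of the embedded question *whether the composer quoted each mathematician*.
Embedded questions are wh-islands: a quantifier inside an indirect question cannot QR into the matrix clause.
The inverse ordering *each mathematician* > *three novelists* is therefore underivable.

No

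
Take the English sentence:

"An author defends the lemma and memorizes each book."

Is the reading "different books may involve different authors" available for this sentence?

That reading corresponds to *each book* > *an author*.
*each book* occurs within one conjunct of the coordinate structure (*memorizes each book*).
A quantifier cannot raise out of one conjunct of a coordination across the whole coordinate structure — the CSC applies to QR.
Hence only narrow scope for *each book* (under *an author*) survives.

No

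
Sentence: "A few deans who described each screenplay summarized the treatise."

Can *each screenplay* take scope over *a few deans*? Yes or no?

No

Structurally, *each screenplay* is inside the relative clause *who described each screenplay*.
The relative clause forms an island for QR, so the quantifier is confined to the head noun's restrictor.
So *each screenplay* cannot raise to a position above *a few deans*.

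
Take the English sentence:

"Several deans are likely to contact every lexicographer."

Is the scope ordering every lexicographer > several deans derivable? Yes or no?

Yes

*every lexicographer* is the object of the infinitival complement of a raising predicate; raising infinitives are transparent for QR, so the two DPs are in effect clausemates.
No island intervenes, so both surface and inverse scope are derivable.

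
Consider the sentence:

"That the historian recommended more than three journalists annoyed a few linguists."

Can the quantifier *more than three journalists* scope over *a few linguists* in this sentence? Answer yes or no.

No

*more than three journalists* sits inside the sentential subject *that the historian recommended more than three journalists*.
Sentential subjects are islands: a quantifier inside the subject clause cannot raise over the matrix predicate.
*more than three journalists* is confined to the island and cannot take scope over *a few linguists*.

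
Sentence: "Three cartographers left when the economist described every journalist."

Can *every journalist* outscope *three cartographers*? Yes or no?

*every journalist* occurs within the adjunct clause *when the economist described every journalist*.
Scope out of an adjunct clause is unavailable: QR respects the adjunct-island constraint.
So the wide-scope reading for *every journalist* is blocked.

No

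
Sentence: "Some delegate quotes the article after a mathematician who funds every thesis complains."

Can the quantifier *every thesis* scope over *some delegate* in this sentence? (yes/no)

No

*every thesis* is embedded in the relative clause *who funds every thesis*, which is itself inside the adjunct *after a mathematician who funds every thesis complains*.
Two island boundaries intervene — the relative clause and the adjunct. Either alone would block QR.
So the wide-scope reading for *every thesis* is blocked.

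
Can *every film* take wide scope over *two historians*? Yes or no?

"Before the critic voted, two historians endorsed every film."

*every film* is a matrix argument; the adjunct is an island but the target quantifier is outside it.
QR within a single clause is free, so the lower quantifier may take scope over the higher one.
So *every film* > *two historians* is among the available readings.

Yes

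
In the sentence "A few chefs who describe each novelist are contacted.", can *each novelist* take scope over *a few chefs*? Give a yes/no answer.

The target quantifier *each novelist* is part of the relative clause *who describe each novelist*.
Relative clauses block scope extraction: QR cannot target a position outside the modified NP.
The inverse ordering *each novelist* > *a few chefs* is therefore underivable.

No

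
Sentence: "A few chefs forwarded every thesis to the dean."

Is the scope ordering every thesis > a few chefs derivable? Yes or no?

*a few chefs* and *every thesis* are co-arguments of the matrix verb, with nothing but a clause-internal boundary between them.
Nothing blocks QR of the lower DP to a position above the higher one, so inverse scope is available.

Yes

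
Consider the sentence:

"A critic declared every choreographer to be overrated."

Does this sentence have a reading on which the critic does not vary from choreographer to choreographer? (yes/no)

Yes

That reading corresponds to *a critic* > *every choreographer*.
Nothing needs to raise for *a critic* > *every choreographer*, so no island constraint is at stake.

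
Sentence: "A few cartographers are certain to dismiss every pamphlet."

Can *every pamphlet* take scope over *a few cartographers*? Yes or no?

Yes

*every pamphlet* is inside a raising infinitive, which is transparent to QR (no CP barrier), so it behaves as a matrix argument.
Clause-internal QR can adjoin the lower DP above the subject, yielding the inverse reading.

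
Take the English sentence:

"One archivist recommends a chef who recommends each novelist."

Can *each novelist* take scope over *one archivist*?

No

The DP *each novelist* is contained in the relative clause *who recommends each novelist* modifying *a chef*.
Quantifiers inside a relative clause are trapped there; the RC boundary blocks QR.
Hence only narrow scope for *each novelist* (under *one archivist*) survives.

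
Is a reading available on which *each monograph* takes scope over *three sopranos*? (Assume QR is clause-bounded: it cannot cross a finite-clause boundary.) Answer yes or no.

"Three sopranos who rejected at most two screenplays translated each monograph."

Yes

*each monograph* sits in the matrix clause, not in the relative clause on *three sopranos*.
QR within a single clause is free, so the lower quantifier may take scope over the higher one.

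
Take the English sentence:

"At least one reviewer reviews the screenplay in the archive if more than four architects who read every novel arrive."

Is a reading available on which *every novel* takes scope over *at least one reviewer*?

No

The DP *every novel* is contained in the relative clause *who read every novel*, which is itself inside the adjunct *if more than four architects who read every novel arrive*.
Two island boundaries intervene — the relative clause and the adjunct. Either alone would block QR.
So *every novel* cannot raise high enough to outscope *at least one reviewer*; only the surface ordering *at least one reviewer* > *every novel* is available.
(Only the surface reading survives: one fixed reviewer with respect to all the relevant novels.)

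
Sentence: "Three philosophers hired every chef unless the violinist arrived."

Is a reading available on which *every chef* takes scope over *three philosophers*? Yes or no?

The adjunct island is irrelevant here — *every chef* and *three philosophers* are both in the matrix clause.
Ordinary QR to a clause-peripheral position gives the wide-scope LF for the lower DP.

Yes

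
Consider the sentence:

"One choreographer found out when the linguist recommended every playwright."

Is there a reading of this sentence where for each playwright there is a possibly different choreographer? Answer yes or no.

No

That reading corresponds to *every playwright* > *one choreographer*.
*every playwright* occurs within the embedded question *when the linguist recommended every playwright*.
An indirect question is a wh-island; the filled [Spec,CP] blocks QR across the CP edge.
The inverse ordering *every playwright* > *one choreographer* is therefore underivable.
(Only the surface reading survives: one fixed choreographer with respect to all the relevant playwrights.)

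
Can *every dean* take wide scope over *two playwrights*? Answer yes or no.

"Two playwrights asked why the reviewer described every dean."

No

*every dean* is embedded in the embedded question *why the reviewer described every dean*.
QR across an interrogative CP boundary is ruled out as a wh-island violation.
The inverse ordering *every dean* > *two playwrights* is therefore underivable.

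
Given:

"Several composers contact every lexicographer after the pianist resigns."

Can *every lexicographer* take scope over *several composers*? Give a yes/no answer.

Neither queried DP is inside the adjunct, so the adjunct-island constraint does not apply.
No island intervenes, so both surface and inverse scope are derivable.

Yes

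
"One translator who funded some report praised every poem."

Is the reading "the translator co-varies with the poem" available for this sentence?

Yes

This is the *every poem* > *one translator* reading.
The RC *who funded some report* is an island, but *every poem* is not inside it — it is the matrix object, a clausemate of *one translator*.
No island intervenes, so both surface and inverse scope are derivable.
So *every poem* > *one translator* is among the available readings.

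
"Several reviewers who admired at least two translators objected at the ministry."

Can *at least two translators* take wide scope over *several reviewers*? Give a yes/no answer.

No

Structurally, *at least two translators* is inside the relative clause *who admired at least two translators*.
Quantifiers inside a relative clause are trapped there; the RC boundary blocks QR.
Hence only narrow scope for *at least two translators* (under *several reviewers*) survives.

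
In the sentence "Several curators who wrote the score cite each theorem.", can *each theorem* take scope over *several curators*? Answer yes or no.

*each theorem* is a matrix argument; only *several curators* is modified by the relative clause *who wrote the score*, so the RC island is irrelevant to the target quantifier.
With no island boundary between them, the object can take inverse scope over the subject via ordinary QR within the clause.

Yes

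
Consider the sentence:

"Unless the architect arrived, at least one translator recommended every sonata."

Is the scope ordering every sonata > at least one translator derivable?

Neither queried DP is inside the adjunct, so the adjunct-island constraint does not apply.
Ordinary QR to a clause-peripheral position gives the wide-scope LF for the lower DP.
So *every sonata* > *at least one translator* is among the available readings.

Yes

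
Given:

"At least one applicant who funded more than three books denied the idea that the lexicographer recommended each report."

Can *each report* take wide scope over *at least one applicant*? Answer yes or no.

The DP *each report* is contained in the complex NP *the idea that the lexicographer recommended each report*.
The complex NP is opaque for QR — the quantifier is frozen inside the noun's complement.
There is no licit LF on which *each report* c-commands *at least one applicant*.
(Only the surface reading survives: one fixed applicant with respect to all the relevant reports.)

No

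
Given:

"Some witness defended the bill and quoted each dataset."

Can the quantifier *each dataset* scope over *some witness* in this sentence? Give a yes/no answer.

No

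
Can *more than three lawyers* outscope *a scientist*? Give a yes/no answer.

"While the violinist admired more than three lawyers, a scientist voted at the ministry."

*more than three lawyers* is embedded in the adjunct clause *while the violinist admired more than three lawyers*.
Adverbial clauses are not L-marked, so they are barriers for QR — the quantifier cannot escape the adjunct.
There is no licit LF on which *more than three lawyers* c-commands *a scientist*.

No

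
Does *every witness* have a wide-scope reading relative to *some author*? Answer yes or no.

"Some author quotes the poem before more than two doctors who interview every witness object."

No

*every witness* is embedded in the relative clause *who interview every witness*, which is itself inside the adjunct *before more than two doctors who interview every witness object*.
Both the relative clause and the enclosing adjunct are scope islands; QR cannot cross either.
*every witness* is confined to the island and cannot take scope over *some author*.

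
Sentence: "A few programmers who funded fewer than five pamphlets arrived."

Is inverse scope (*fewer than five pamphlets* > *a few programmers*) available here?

No

*fewer than five pamphlets* is embedded in the relative clause *who funded fewer than five pamphlets*.
The relative clause forms an island for QR, so the quantifier is confined to the head noun's restrictor.
Hence only narrow scope for *fewer than five pamphlets* (under *a few programmers*) survives.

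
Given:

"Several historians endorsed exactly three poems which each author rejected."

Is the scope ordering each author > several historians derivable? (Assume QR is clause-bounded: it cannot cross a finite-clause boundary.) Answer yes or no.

*each author* is embedded in the relative clause *which each author rejected* modifying *exactly three poems*.
A relative clause is a scope island — quantifier raising cannot cross its boundary.
So *each author* cannot raise high enough to outscope *several historians*; only the surface ordering *several historians* > *each author* is available.

No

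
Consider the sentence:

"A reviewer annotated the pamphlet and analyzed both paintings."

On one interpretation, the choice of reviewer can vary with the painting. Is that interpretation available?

No

This is the *both paintings* > *a reviewer* reading.
Structurally, *both paintings* is inside one conjunct of the coordinate structure (*analyzed both paintings*).
Coordinate structures are islands for non-across-the-board movement, QR included.
The inverse ordering *both paintings* > *a reviewer* is therefore underivable.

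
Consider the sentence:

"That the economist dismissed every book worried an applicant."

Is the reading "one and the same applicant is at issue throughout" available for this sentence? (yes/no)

That reading corresponds to *an applicant* > *every book*.
Nothing needs to raise out of an island for *an applicant* > *every book*: *an applicant* takes scope from its matrix position over the clause containing *every book*.

Yes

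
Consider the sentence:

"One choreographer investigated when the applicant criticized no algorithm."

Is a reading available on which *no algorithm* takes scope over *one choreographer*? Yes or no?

The target quantifier *no algorithm* is part of the embedded question *when the applicant criticized no algorithm*.
Embedded questions are wh-islands: a quantifier inside an indirect question cannot QR into the matrix clause.
*no algorithm* > *one choreographer* would require crossing that boundary, which is illicit.

No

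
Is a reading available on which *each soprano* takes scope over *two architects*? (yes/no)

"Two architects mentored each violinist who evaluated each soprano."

No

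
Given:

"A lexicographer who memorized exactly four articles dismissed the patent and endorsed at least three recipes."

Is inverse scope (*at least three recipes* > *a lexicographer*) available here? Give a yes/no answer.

No

*at least three recipes* sits inside one conjunct of the coordinate structure (*endorsed at least three recipes*).
Asymmetric QR out of one conjunct violates the Coordinate Structure Constraint.
So *at least three recipes* cannot raise high enough to outscope *a lexicographer*; only the surface ordering *a lexicographer* > *at least three recipes* is available.
(Only the surface reading survives: one fixed lexicographer with respect to all the relevant recipes.)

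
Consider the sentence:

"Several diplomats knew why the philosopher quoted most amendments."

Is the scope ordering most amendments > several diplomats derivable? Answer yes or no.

No

The target quantifier *most amendments* is part of the embedded question *why the philosopher quoted most amendments*.
An indirect question is a wh-island; the filled [Spec,CP] blocks QR across the CP edge.
*most amendments* is confined to the island and cannot take scope over *several diplomats*.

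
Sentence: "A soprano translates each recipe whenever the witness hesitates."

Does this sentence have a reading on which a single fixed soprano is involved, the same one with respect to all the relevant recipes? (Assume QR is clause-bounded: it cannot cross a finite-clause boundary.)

Yes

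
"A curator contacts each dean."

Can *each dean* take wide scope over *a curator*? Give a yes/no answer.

Yes

*a curator* and *each dean* are co-arguments of the matrix verb, with nothing but a clause-internal boundary between them.
Nothing blocks QR of the lower DP to a position above the higher one, so inverse scope is available.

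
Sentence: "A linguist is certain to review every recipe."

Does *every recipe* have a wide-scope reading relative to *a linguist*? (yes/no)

*every recipe* is the object of the infinitival complement of a raising predicate; raising infinitives are transparent for QR, so the two DPs are in effect clausemates.
Since no island is crossed, the inverse ordering is licensed alongside surface scope.
So *every recipe* > *a linguist* is among the available readings.

Yes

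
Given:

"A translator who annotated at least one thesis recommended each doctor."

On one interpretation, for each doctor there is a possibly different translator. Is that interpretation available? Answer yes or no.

Yes

The described interpretation is the *each doctor* > *a translator* scoping.
*each doctor* sits in the matrix clause, not in the relative clause on *a translator*.
With no island boundary between them, the object can take inverse scope over the subject via ordinary QR within the clause.
The sentence is scopally ambiguous between *a translator* > *each doctor* and *each doctor* > *a translator*.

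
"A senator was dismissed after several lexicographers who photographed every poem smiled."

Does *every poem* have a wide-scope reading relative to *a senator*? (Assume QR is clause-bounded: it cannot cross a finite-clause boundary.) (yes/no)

No

*every poem* occurs within the relative clause *who photographed every poem*, which is itself inside the adjunct *after several lexicographers who photographed every poem smiled*.
Both the relative clause and the enclosing adjunct are scope islands; QR cannot cross either.
Hence only narrow scope for *every poem* (under *a senator*) survives.
(Only the surface reading survives: one fixed senator with respect to all the relevant poems.)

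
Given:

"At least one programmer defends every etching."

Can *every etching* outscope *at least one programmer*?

Both DPs are arguments of the same predicate; there is no clause or island boundary between them.
Clause-internal QR can adjoin the lower DP above the subject, yielding the inverse reading.
So *every etching* > *at least one programmer* is among the available readings.

Yes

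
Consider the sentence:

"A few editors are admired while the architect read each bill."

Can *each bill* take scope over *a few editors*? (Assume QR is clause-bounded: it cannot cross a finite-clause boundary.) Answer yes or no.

*each bill* is embedded in the adjunct clause *while the architect read each bill*.
Adjuncts are opaque for quantifier raising; a quantifier in an adjunct stays inside it.
So *each bill* cannot raise to a position above *a few editors*.

No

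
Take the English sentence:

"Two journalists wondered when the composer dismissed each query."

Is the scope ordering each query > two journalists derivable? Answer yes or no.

No

*each query* sits inside the embedded question *when the composer dismissed each query*.
Embedded questions are wh-islands: a quantifier inside an indirect question cannot QR into the matrix clause.
*each query* is confined to the island and cannot take scope over *two journalists*.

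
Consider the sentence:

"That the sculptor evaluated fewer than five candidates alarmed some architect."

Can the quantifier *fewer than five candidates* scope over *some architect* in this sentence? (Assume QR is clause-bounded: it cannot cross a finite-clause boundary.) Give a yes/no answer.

*fewer than five candidates* sits inside the sentential subject *that the sculptor evaluated fewer than five candidates*.
The Sentential Subject Constraint rules out raising the quantifier out of the that-clause subject.
So *fewer than five candidates* cannot raise to a position above *some architect*.

No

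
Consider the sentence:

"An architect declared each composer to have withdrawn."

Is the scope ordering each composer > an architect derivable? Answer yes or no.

*each composer* is the subject of an ECM infinitive — the infinitival complement of an ECM verb is not a scope island, so *each composer* can raise into the matrix clause.
Since no island is crossed, the inverse ordering is licensed alongside surface scope.

Yes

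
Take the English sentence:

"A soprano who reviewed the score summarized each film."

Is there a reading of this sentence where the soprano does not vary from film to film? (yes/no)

That reading corresponds to *a soprano* > *each film*.
Nothing needs to raise for *a soprano* > *each film*, so no island constraint is at stake.

Yes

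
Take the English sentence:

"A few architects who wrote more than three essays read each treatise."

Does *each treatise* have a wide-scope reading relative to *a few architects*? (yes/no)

Yes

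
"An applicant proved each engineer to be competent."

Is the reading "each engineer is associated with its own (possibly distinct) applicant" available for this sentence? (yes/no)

That reading corresponds to *each engineer* > *an applicant*.
The ECM infinitive is scope-transparent — *each engineer* is free to raise above *an applicant*.
With no island boundary between them, the object can take inverse scope over the subject via ordinary QR within the clause.
Both orderings are possible: *an applicant* > *each engineer* and *each engineer* > *an applicant*.

Yes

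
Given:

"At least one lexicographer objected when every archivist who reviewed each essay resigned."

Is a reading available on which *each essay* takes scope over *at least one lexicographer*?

No

*each essay* occurs within the relative clause *who reviewed each essay*, which is itself inside the adjunct *when every archivist who reviewed each essay resigned*.
The quantifier would have to escape first the RC and then the adjunct — two independent island violations.
Hence only narrow scope for *each essay* (under *at least one lexicographer*) survives.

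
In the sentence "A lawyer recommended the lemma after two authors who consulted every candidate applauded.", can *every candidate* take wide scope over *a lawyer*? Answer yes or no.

No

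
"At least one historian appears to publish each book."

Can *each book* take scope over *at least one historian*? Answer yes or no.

Infinitival complements of raising predicates do not block QR; *each book* and *at least one historian* are effectively clausemates.
With no island boundary between them, the object can take inverse scope over the subject via ordinary QR within the clause.
The sentence is scopally ambiguous between *at least one historian* > *each book* and *each book* > *at least one historian*.

Yes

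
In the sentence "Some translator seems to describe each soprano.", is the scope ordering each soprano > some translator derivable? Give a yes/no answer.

Infinitival complements of raising predicates do not block QR; *each soprano* and *some translator* are effectively clausemates.
Since no island is crossed, the inverse ordering is licensed alongside surface scope.
So *each soprano* > *some translator* is among the available readings.

Yes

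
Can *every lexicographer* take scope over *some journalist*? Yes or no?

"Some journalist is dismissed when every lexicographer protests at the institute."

No

*every lexicographer* occurs within the adjunct clause *when every lexicographer protests at the institute*.
Adjuncts are opaque for quantifier raising; a quantifier in an adjunct stays inside it.
So *every lexicographer* cannot raise high enough to outscope *some journalist*; only the surface ordering *some journalist* > *every lexicographer* is available.
(Only the surface reading survives: one fixed journalist with respect to all the relevant lexicographers.)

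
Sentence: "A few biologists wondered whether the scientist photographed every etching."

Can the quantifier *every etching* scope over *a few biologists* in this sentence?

*every etching* sits inside the embedded question *whether the scientist photographed every etching*.
The wh-island constraint blocks QR out of an embedded interrogative.
There is no licit LF on which *every etching* c-commands *a few biologists*.

No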